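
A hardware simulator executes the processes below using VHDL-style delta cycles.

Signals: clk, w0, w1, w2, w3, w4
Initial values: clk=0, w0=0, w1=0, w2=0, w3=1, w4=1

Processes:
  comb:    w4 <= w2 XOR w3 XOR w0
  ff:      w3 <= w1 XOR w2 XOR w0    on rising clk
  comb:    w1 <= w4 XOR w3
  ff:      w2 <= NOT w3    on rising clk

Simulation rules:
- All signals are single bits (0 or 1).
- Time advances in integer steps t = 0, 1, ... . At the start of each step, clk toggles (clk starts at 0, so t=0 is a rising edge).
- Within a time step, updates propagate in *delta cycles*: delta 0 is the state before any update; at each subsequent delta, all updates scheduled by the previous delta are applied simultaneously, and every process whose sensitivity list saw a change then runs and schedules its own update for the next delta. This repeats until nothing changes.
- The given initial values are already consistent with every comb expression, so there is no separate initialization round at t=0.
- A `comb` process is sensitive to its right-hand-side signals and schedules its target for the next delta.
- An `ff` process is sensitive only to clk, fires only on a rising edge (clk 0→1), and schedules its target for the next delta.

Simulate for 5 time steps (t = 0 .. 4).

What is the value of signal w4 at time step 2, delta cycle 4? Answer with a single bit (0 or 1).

t0.Δ0 clk=0 w3=1 w0=0 w4=1 w1=0 w2=0
t0.Δ1 clk=1 w3=1 w0=0 w4=1 w1=0 w2=0
t0.Δ2 clk=1 w3=0 w0=0 w4=1 w1=0 w2=0
t0.Δ3 clk=1 w3=0 w0=0 w4=0 w1=1 w2=0
t0.Δ4 clk=1 w3=0 w0=0 w4=0 w1=0 w2=0
t1.Δ0 clk=1 w3=0 w0=0 w4=0 w1=0 w2=0
t1.Δ1 clk=0 w3=0 w0=0 w4=0 w1=0 w2=0
t2.Δ0 clk=0 w3=0 w0=0 w4=0 w1=0 w2=0
t2.Δ1 clk=1 w3=0 w0=0 w4=0 w1=0 w2=0
t2.Δ2 clk=1 w3=0 w0=0 w4=0 w1=0 w2=1
t2.Δ3 clk=1 w3=0 w0=0 w4=1 w1=0 w2=1
t2.Δ4 clk=1 w3=0 w0=0 w4=1 w1=1 w2=1
t3.Δ0 clk=1 w3=0 w0=0 w4=1 w1=1 w2=1
t3.Δ1 clk=0 w3=0 w0=0 w4=1 w1=1 w2=1
t4.Δ0 clk=0 w3=0 w0=0 w4=1 w1=1 w2=1
t4.Δ1 clk=1 w3=0 w0=0 w4=1 w1=1 w2=1

1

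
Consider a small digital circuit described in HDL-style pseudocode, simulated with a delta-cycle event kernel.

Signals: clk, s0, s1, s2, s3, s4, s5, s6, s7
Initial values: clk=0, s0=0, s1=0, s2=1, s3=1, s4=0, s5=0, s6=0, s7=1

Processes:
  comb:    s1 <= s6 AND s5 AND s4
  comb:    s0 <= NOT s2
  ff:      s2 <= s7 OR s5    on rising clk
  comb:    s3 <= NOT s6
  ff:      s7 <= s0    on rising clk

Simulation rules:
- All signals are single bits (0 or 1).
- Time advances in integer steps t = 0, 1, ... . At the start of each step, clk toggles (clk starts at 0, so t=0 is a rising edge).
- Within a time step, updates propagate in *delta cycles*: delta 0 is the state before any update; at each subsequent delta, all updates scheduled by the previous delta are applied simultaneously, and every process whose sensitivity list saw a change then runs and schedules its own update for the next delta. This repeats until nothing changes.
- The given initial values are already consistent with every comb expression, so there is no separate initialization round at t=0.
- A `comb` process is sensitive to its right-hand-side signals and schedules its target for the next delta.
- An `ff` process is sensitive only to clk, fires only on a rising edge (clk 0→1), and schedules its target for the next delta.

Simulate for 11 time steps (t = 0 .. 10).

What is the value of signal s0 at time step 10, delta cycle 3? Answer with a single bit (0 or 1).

t0.Δ0 s6=0 s7=1 s5=0 s4=0 s2=1 s0=0 clk=0 s3=1 s1=0
t0.Δ1 s6=0 s7=1 s5=0 s4=0 s2=1 s0=0 clk=1 s3=1 s1=0
t0.Δ2 s6=0 s7=0 s5=0 s4=0 s2=1 s0=0 clk=1 s3=1 s1=0
t1.Δ0 s6=0 s7=0 s5=0 s4=0 s2=1 s0=0 clk=1 s3=1 s1=0
t1.Δ1 s6=0 s7=0 s5=0 s4=0 s2=1 s0=0 clk=0 s3=1 s1=0
t2.Δ0 s6=0 s7=0 s5=0 s4=0 s2=1 s0=0 clk=0 s3=1 s1=0
t2.Δ1 s6=0 s7=0 s5=0 s4=0 s2=1 s0=0 clk=1 s3=1 s1=0
t2.Δ2 s6=0 s7=0 s5=0 s4=0 s2=0 s0=0 clk=1 s3=1 s1=0
t2.Δ3 s6=0 s7=0 s5=0 s4=0 s2=0 s0=1 clk=1 s3=1 s1=0
t3.Δ0 s6=0 s7=0 s5=0 s4=0 s2=0 s0=1 clk=1 s3=1 s1=0
t3.Δ1 s6=0 s7=0 s5=0 s4=0 s2=0 s0=1 clk=0 s3=1 s1=0
t4.Δ0 s6=0 s7=0 s5=0 s4=0 s2=0 s0=1 clk=0 s3=1 s1=0
t4.Δ1 s6=0 s7=0 s5=0 s4=0 s2=0 s0=1 clk=1 s3=1 s1=0
t4.Δ2 s6=0 s7=1 s5=0 s4=0 s2=0 s0=1 clk=1 s3=1 s1=0
t5.Δ0 s6=0 s7=1 s5=0 s4=0 s2=0 s0=1 clk=1 s3=1 s1=0
t5.Δ1 s6=0 s7=1 s5=0 s4=0 s2=0 s0=1 clk=0 s3=1 s1=0
t6.Δ0 s6=0 s7=1 s5=0 s4=0 s2=0 s0=1 clk=0 s3=1 s1=0
t6.Δ1 s6=0 s7=1 s5=0 s4=0 s2=0 s0=1 clk=1 s3=1 s1=0
t6.Δ2 s6=0 s7=1 s5=0 s4=0 s2=1 s0=1 clk=1 s3=1 s1=0
t6.Δ3 s6=0 s7=1 s5=0 s4=0 s2=1 s0=0 clk=1 s3=1 s1=0
t7.Δ0 s6=0 s7=1 s5=0 s4=0 s2=1 s0=0 clk=1 s3=1 s1=0
t7.Δ1 s6=0 s7=1 s5=0 s4=0 s2=1 s0=0 clk=0 s3=1 s1=0
t8.Δ0 s6=0 s7=1 s5=0 s4=0 s2=1 s0=0 clk=0 s3=1 s1=0
t8.Δ1 s6=0 s7=1 s5=0 s4=0 s2=1 s0=0 clk=1 s3=1 s1=0
t8.Δ2 s6=0 s7=0 s5=0 s4=0 s2=1 s0=0 clk=1 s3=1 s1=0
t9.Δ0 s6=0 s7=0 s5=0 s4=0 s2=1 s0=0 clk=1 s3=1 s1=0
t9.Δ1 s6=0 s7=0 s5=0 s4=0 s2=1 s0=0 clk=0 s3=1 s1=0
t10.Δ0 s6=0 s7=0 s5=0 s4=0 s2=1 s0=0 clk=0 s3=1 s1=0
t10.Δ1 s6=0 s7=0 s5=0 s4=0 s2=1 s0=0 clk=1 s3=1 s1=0
t10.Δ2 s6=0 s7=0 s5=0 s4=0 s2=0 s0=0 clk=1 s3=1 s1=0
t10.Δ3 s6=0 s7=0 s5=0 s4=0 s2=0 s0=1 clk=1 s3=1 s1=0

1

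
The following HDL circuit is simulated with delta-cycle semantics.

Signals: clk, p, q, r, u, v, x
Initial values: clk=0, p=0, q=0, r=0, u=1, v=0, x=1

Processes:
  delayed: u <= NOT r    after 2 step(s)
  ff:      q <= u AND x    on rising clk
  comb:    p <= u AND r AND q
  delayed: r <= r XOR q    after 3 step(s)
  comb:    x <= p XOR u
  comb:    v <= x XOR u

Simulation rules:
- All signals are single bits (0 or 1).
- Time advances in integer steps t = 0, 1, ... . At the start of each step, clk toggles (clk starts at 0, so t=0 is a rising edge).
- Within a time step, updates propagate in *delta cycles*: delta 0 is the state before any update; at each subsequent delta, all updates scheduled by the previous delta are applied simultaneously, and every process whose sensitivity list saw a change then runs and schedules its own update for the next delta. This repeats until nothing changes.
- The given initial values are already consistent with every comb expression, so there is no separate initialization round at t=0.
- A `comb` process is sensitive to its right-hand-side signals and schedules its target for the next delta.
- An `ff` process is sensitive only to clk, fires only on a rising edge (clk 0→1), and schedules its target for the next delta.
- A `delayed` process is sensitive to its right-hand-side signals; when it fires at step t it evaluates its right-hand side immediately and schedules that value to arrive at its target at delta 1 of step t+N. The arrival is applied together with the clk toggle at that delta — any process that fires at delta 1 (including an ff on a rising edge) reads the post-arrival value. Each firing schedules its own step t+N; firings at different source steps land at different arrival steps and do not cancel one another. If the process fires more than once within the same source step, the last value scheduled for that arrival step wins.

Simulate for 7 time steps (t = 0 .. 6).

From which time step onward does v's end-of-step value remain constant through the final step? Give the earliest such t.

t0.Δ0 x=1 r=0 q=0 u=1 clk=0 p=0 v=0
t0.Δ1 x=1 r=0 q=0 u=1 clk=1 p=0 v=0
t0.Δ2 x=1 r=0 q=1 u=1 clk=1 p=0 v=0
t1.Δ0 x=1 r=0 q=1 u=1 clk=1 p=0 v=0
t1.Δ1 x=1 r=0 q=1 u=1 clk=0 p=0 v=0
t2.Δ0 x=1 r=0 q=1 u=1 clk=0 p=0 v=0
t2.Δ1 x=1 r=0 q=1 u=1 clk=1 p=0 v=0
t3.Δ0 x=1 r=0 q=1 u=1 clk=1 p=0 v=0
t3.Δ1 x=1 r=1 q=1 u=1 clk=0 p=0 v=0
t3.Δ2 x=1 r=1 q=1 u=1 clk=0 p=1 v=0
t3.Δ3 x=0 r=1 q=1 u=1 clk=0 p=1 v=0
t3.Δ4 x=0 r=1 q=1 u=1 clk=0 p=1 v=1
t4.Δ0 x=0 r=1 q=1 u=1 clk=0 p=1 v=1
t4.Δ1 x=0 r=1 q=1 u=1 clk=1 p=1 v=1
t4.Δ2 x=0 r=1 q=0 u=1 clk=1 p=1 v=1
t4.Δ3 x=0 r=1 q=0 u=1 clk=1 p=0 v=1
t4.Δ4 x=1 r=1 q=0 u=1 clk=1 p=0 v=1
t4.Δ5 x=1 r=1 q=0 u=1 clk=1 p=0 v=0
t5.Δ0 x=1 r=1 q=0 u=1 clk=1 p=0 v=0
t5.Δ1 x=1 r=1 q=0 u=0 clk=0 p=0 v=0
t5.Δ2 x=0 r=1 q=0 u=0 clk=0 p=0 v=1
t5.Δ3 x=0 r=1 q=0 u=0 clk=0 p=0 v=0
t6.Δ0 x=0 r=1 q=0 u=0 clk=0 p=0 v=0
t6.Δ1 x=0 r=0 q=0 u=0 clk=1 p=0 v=0

4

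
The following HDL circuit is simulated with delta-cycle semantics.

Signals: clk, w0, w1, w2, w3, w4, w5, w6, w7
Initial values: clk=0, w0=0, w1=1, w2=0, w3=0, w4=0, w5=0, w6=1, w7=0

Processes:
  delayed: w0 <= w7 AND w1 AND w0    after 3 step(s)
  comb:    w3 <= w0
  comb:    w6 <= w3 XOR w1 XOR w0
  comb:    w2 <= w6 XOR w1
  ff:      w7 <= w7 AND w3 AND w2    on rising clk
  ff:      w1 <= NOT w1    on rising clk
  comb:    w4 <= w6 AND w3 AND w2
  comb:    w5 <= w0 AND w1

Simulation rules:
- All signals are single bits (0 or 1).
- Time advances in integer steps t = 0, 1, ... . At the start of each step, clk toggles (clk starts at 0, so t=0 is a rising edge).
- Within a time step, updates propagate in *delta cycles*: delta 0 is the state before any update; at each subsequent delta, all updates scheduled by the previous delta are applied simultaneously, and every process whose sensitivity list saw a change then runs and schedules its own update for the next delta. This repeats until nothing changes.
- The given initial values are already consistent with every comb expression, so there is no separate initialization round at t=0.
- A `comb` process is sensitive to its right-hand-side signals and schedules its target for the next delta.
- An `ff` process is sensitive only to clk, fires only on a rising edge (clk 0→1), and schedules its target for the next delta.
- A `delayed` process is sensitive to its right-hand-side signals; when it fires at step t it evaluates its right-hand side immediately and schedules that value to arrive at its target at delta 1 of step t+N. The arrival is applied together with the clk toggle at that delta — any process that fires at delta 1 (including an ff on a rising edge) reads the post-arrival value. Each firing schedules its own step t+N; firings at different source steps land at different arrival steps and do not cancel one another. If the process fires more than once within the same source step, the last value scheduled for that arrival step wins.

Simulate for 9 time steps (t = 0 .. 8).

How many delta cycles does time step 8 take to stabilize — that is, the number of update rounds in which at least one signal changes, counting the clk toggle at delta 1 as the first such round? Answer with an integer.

4

t0.Δ0 clk=0 w0=0 w5=0 w7=0 w2=0 w4=0 w6=1 w3=0 w1=1
t0.Δ1 clk=1 w0=0 w5=0 w7=0 w2=0 w4=0 w6=1 w3=0 w1=1
t0.Δ2 clk=1 w0=0 w5=0 w7=0 w2=0 w4=0 w6=1 w3=0 w1=0
t0.Δ3 clk=1 w0=0 w5=0 w7=0 w2=1 w4=0 w6=0 w3=0 w1=0
t0.Δ4 clk=1 w0=0 w5=0 w7=0 w2=0 w4=0 w6=0 w3=0 w1=0
t1.Δ0 clk=1 w0=0 w5=0 w7=0 w2=0 w4=0 w6=0 w3=0 w1=0
t1.Δ1 clk=0 w0=0 w5=0 w7=0 w2=0 w4=0 w6=0 w3=0 w1=0
t2.Δ0 clk=0 w0=0 w5=0 w7=0 w2=0 w4=0 w6=0 w3=0 w1=0
t2.Δ1 clk=1 w0=0 w5=0 w7=0 w2=0 w4=0 w6=0 w3=0 w1=0
t2.Δ2 clk=1 w0=0 w5=0 w7=0 w2=0 w4=0 w6=0 w3=0 w1=1
t2.Δ3 clk=1 w0=0 w5=0 w7=0 w2=1 w4=0 w6=1 w3=0 w1=1
t2.Δ4 clk=1 w0=0 w5=0 w7=0 w2=0 w4=0 w6=1 w3=0 w1=1
t3.Δ0 clk=1 w0=0 w5=0 w7=0 w2=0 w4=0 w6=1 w3=0 w1=1
t3.Δ1 clk=0 w0=0 w5=0 w7=0 w2=0 w4=0 w6=1 w3=0 w1=1
t4.Δ0 clk=0 w0=0 w5=0 w7=0 w2=0 w4=0 w6=1 w3=0 w1=1
t4.Δ1 clk=1 w0=0 w5=0 w7=0 w2=0 w4=0 w6=1 w3=0 w1=1
t4.Δ2 clk=1 w0=0 w5=0 w7=0 w2=0 w4=0 w6=1 w3=0 w1=0
t4.Δ3 clk=1 w0=0 w5=0 w7=0 w2=1 w4=0 w6=0 w3=0 w1=0
t4.Δ4 clk=1 w0=0 w5=0 w7=0 w2=0 w4=0 w6=0 w3=0 w1=0
t5.Δ0 clk=1 w0=0 w5=0 w7=0 w2=0 w4=0 w6=0 w3=0 w1=0
t5.Δ1 clk=0 w0=0 w5=0 w7=0 w2=0 w4=0 w6=0 w3=0 w1=0
t6.Δ0 clk=0 w0=0 w5=0 w7=0 w2=0 w4=0 w6=0 w3=0 w1=0
t6.Δ1 clk=1 w0=0 w5=0 w7=0 w2=0 w4=0 w6=0 w3=0 w1=0
t6.Δ2 clk=1 w0=0 w5=0 w7=0 w2=0 w4=0 w6=0 w3=0 w1=1
t6.Δ3 clk=1 w0=0 w5=0 w7=0 w2=1 w4=0 w6=1 w3=0 w1=1
t6.Δ4 clk=1 w0=0 w5=0 w7=0 w2=0 w4=0 w6=1 w3=0 w1=1
t7.Δ0 clk=1 w0=0 w5=0 w7=0 w2=0 w4=0 w6=1 w3=0 w1=1
t7.Δ1 clk=0 w0=0 w5=0 w7=0 w2=0 w4=0 w6=1 w3=0 w1=1
t8.Δ0 clk=0 w0=0 w5=0 w7=0 w2=0 w4=0 w6=1 w3=0 w1=1
t8.Δ1 clk=1 w0=0 w5=0 w7=0 w2=0 w4=0 w6=1 w3=0 w1=1
t8.Δ2 clk=1 w0=0 w5=0 w7=0 w2=0 w4=0 w6=1 w3=0 w1=0
t8.Δ3 clk=1 w0=0 w5=0 w7=0 w2=1 w4=0 w6=0 w3=0 w1=0
t8.Δ4 clk=1 w0=0 w5=0 w7=0 w2=0 w4=0 w6=0 w3=0 w1=0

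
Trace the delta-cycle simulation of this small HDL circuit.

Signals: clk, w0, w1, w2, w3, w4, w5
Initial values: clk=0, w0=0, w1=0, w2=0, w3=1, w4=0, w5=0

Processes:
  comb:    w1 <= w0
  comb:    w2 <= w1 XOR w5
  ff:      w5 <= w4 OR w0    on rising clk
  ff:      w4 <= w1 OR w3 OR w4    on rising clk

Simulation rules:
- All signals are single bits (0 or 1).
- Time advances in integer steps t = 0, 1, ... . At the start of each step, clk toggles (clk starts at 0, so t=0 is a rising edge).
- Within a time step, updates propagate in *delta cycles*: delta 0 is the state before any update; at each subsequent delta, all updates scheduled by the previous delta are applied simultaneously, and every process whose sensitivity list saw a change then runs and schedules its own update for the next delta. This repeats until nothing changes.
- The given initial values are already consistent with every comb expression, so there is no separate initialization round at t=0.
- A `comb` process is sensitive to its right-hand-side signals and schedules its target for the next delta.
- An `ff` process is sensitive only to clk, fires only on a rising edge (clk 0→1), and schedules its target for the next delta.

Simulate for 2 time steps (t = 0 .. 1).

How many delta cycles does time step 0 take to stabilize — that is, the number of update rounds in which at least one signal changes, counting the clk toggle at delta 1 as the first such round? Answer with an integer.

2

[bits: w5,w0,clk,w2,w3,w1,w4]
t=0: Δ0=0000100 Δ1=0010100 Δ2=0010101 | 2Δ
t=1: Δ0=0010101 Δ1=0000101 | 1Δ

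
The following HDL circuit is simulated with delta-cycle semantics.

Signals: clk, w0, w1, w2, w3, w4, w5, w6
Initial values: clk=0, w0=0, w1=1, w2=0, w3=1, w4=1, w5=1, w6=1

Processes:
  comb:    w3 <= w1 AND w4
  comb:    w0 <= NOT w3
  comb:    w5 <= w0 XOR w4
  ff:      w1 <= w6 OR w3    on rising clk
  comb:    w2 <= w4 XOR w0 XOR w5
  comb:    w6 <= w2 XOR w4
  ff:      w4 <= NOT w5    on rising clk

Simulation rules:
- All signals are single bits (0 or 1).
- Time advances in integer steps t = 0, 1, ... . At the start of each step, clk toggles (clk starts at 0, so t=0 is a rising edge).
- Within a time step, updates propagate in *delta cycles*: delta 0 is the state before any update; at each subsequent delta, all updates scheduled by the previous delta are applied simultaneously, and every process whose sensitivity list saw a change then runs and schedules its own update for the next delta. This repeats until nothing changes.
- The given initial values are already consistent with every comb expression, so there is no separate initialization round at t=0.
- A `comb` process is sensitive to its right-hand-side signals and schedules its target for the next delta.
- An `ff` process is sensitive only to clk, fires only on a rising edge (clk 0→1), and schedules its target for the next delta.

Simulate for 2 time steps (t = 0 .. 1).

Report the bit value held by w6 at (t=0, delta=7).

0

t=0 Δ0: w4=1 w2=0 w5=1 w1=1 w6=1 w0=0 clk=0 w3=1
  Δ1: clk:0→1
  Δ2: w4:1→0
  Δ3: w2:0→1, w5:1→0, w6:1→0, w3:1→0
  Δ4: w2:1→0, w6:0→1, w0:0→1
  Δ5: w2:0→1, w5:0→1, w6:1→0
  Δ6: w2:1→0, w6:0→1
  Δ7: w6:1→0
  (7Δ to stable)
t=1 Δ0: w4=0 w2=0 w5=1 w1=1 w6=0 w0=1 clk=1 w3=0
  Δ1: clk:1→0
  (1Δ to stable)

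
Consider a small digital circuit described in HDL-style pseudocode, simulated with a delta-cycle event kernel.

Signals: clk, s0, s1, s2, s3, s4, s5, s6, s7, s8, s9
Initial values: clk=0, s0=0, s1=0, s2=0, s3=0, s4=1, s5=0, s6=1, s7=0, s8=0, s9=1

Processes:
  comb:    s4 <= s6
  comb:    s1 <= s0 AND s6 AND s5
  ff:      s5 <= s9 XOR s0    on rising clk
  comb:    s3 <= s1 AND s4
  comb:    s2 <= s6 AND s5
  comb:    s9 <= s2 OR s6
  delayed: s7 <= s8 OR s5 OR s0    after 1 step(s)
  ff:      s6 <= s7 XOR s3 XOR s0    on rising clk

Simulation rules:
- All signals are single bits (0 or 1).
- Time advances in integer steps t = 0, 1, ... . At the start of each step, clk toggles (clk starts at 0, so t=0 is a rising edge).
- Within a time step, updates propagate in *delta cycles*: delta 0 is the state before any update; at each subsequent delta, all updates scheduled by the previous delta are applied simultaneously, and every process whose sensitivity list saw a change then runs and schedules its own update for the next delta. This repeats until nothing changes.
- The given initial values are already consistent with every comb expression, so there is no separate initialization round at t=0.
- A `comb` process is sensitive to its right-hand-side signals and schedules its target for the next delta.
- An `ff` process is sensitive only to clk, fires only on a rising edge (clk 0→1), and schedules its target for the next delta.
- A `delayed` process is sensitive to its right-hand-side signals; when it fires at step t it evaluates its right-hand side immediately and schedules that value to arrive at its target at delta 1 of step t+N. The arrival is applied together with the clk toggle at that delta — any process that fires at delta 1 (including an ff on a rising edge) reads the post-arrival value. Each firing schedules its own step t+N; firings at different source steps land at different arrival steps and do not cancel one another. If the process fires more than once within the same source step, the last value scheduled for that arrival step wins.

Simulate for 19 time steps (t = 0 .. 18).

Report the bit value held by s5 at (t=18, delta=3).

0

t0.Δ0 s1=0 clk=0 s6=1 s0=0 s7=0 s8=0 s3=0 s9=1 s5=0 s4=1 s2=0
t0.Δ1 s1=0 clk=1 s6=1 s0=0 s7=0 s8=0 s3=0 s9=1 s5=0 s4=1 s2=0
t0.Δ2 s1=0 clk=1 s6=0 s0=0 s7=0 s8=0 s3=0 s9=1 s5=1 s4=1 s2=0
t0.Δ3 s1=0 clk=1 s6=0 s0=0 s7=0 s8=0 s3=0 s9=0 s5=1 s4=0 s2=0
t1.Δ0 s1=0 clk=1 s6=0 s0=0 s7=0 s8=0 s3=0 s9=0 s5=1 s4=0 s2=0
t1.Δ1 s1=0 clk=0 s6=0 s0=0 s7=1 s8=0 s3=0 s9=0 s5=1 s4=0 s2=0
t2.Δ0 s1=0 clk=0 s6=0 s0=0 s7=1 s8=0 s3=0 s9=0 s5=1 s4=0 s2=0
t2.Δ1 s1=0 clk=1 s6=0 s0=0 s7=1 s8=0 s3=0 s9=0 s5=1 s4=0 s2=0
t2.Δ2 s1=0 clk=1 s6=1 s0=0 s7=1 s8=0 s3=0 s9=0 s5=0 s4=0 s2=0
t2.Δ3 s1=0 clk=1 s6=1 s0=0 s7=1 s8=0 s3=0 s9=1 s5=0 s4=1 s2=0
t3.Δ0 s1=0 clk=1 s6=1 s0=0 s7=1 s8=0 s3=0 s9=1 s5=0 s4=1 s2=0
t3.Δ1 s1=0 clk=0 s6=1 s0=0 s7=0 s8=0 s3=0 s9=1 s5=0 s4=1 s2=0
t4.Δ0 s1=0 clk=0 s6=1 s0=0 s7=0 s8=0 s3=0 s9=1 s5=0 s4=1 s2=0
t4.Δ1 s1=0 clk=1 s6=1 s0=0 s7=0 s8=0 s3=0 s9=1 s5=0 s4=1 s2=0
t4.Δ2 s1=0 clk=1 s6=0 s0=0 s7=0 s8=0 s3=0 s9=1 s5=1 s4=1 s2=0
t4.Δ3 s1=0 clk=1 s6=0 s0=0 s7=0 s8=0 s3=0 s9=0 s5=1 s4=0 s2=0
t5.Δ0 s1=0 clk=1 s6=0 s0=0 s7=0 s8=0 s3=0 s9=0 s5=1 s4=0 s2=0
t5.Δ1 s1=0 clk=0 s6=0 s0=0 s7=1 s8=0 s3=0 s9=0 s5=1 s4=0 s2=0
t6.Δ0 s1=0 clk=0 s6=0 s0=0 s7=1 s8=0 s3=0 s9=0 s5=1 s4=0 s2=0
t6.Δ1 s1=0 clk=1 s6=0 s0=0 s7=1 s8=0 s3=0 s9=0 s5=1 s4=0 s2=0
t6.Δ2 s1=0 clk=1 s6=1 s0=0 s7=1 s8=0 s3=0 s9=0 s5=0 s4=0 s2=0
t6.Δ3 s1=0 clk=1 s6=1 s0=0 s7=1 s8=0 s3=0 s9=1 s5=0 s4=1 s2=0
t7.Δ0 s1=0 clk=1 s6=1 s0=0 s7=1 s8=0 s3=0 s9=1 s5=0 s4=1 s2=0
t7.Δ1 s1=0 clk=0 s6=1 s0=0 s7=0 s8=0 s3=0 s9=1 s5=0 s4=1 s2=0
t8.Δ0 s1=0 clk=0 s6=1 s0=0 s7=0 s8=0 s3=0 s9=1 s5=0 s4=1 s2=0
t8.Δ1 s1=0 clk=1 s6=1 s0=0 s7=0 s8=0 s3=0 s9=1 s5=0 s4=1 s2=0
t8.Δ2 s1=0 clk=1 s6=0 s0=0 s7=0 s8=0 s3=0 s9=1 s5=1 s4=1 s2=0
t8.Δ3 s1=0 clk=1 s6=0 s0=0 s7=0 s8=0 s3=0 s9=0 s5=1 s4=0 s2=0
t9.Δ0 s1=0 clk=1 s6=0 s0=0 s7=0 s8=0 s3=0 s9=0 s5=1 s4=0 s2=0
t9.Δ1 s1=0 clk=0 s6=0 s0=0 s7=1 s8=0 s3=0 s9=0 s5=1 s4=0 s2=0
t10.Δ0 s1=0 clk=0 s6=0 s0=0 s7=1 s8=0 s3=0 s9=0 s5=1 s4=0 s2=0
t10.Δ1 s1=0 clk=1 s6=0 s0=0 s7=1 s8=0 s3=0 s9=0 s5=1 s4=0 s2=0
t10.Δ2 s1=0 clk=1 s6=1 s0=0 s7=1 s8=0 s3=0 s9=0 s5=0 s4=0 s2=0
t10.Δ3 s1=0 clk=1 s6=1 s0=0 s7=1 s8=0 s3=0 s9=1 s5=0 s4=1 s2=0
t11.Δ0 s1=0 clk=1 s6=1 s0=0 s7=1 s8=0 s3=0 s9=1 s5=0 s4=1 s2=0
t11.Δ1 s1=0 clk=0 s6=1 s0=0 s7=0 s8=0 s3=0 s9=1 s5=0 s4=1 s2=0
t12.Δ0 s1=0 clk=0 s6=1 s0=0 s7=0 s8=0 s3=0 s9=1 s5=0 s4=1 s2=0
t12.Δ1 s1=0 clk=1 s6=1 s0=0 s7=0 s8=0 s3=0 s9=1 s5=0 s4=1 s2=0
t12.Δ2 s1=0 clk=1 s6=0 s0=0 s7=0 s8=0 s3=0 s9=1 s5=1 s4=1 s2=0
t12.Δ3 s1=0 clk=1 s6=0 s0=0 s7=0 s8=0 s3=0 s9=0 s5=1 s4=0 s2=0
t13.Δ0 s1=0 clk=1 s6=0 s0=0 s7=0 s8=0 s3=0 s9=0 s5=1 s4=0 s2=0
t13.Δ1 s1=0 clk=0 s6=0 s0=0 s7=1 s8=0 s3=0 s9=0 s5=1 s4=0 s2=0
t14.Δ0 s1=0 clk=0 s6=0 s0=0 s7=1 s8=0 s3=0 s9=0 s5=1 s4=0 s2=0
t14.Δ1 s1=0 clk=1 s6=0 s0=0 s7=1 s8=0 s3=0 s9=0 s5=1 s4=0 s2=0
t14.Δ2 s1=0 clk=1 s6=1 s0=0 s7=1 s8=0 s3=0 s9=0 s5=0 s4=0 s2=0
t14.Δ3 s1=0 clk=1 s6=1 s0=0 s7=1 s8=0 s3=0 s9=1 s5=0 s4=1 s2=0
t15.Δ0 s1=0 clk=1 s6=1 s0=0 s7=1 s8=0 s3=0 s9=1 s5=0 s4=1 s2=0
t15.Δ1 s1=0 clk=0 s6=1 s0=0 s7=0 s8=0 s3=0 s9=1 s5=0 s4=1 s2=0
t16.Δ0 s1=0 clk=0 s6=1 s0=0 s7=0 s8=0 s3=0 s9=1 s5=0 s4=1 s2=0
t16.Δ1 s1=0 clk=1 s6=1 s0=0 s7=0 s8=0 s3=0 s9=1 s5=0 s4=1 s2=0
t16.Δ2 s1=0 clk=1 s6=0 s0=0 s7=0 s8=0 s3=0 s9=1 s5=1 s4=1 s2=0
t16.Δ3 s1=0 clk=1 s6=0 s0=0 s7=0 s8=0 s3=0 s9=0 s5=1 s4=0 s2=0
t17.Δ0 s1=0 clk=1 s6=0 s0=0 s7=0 s8=0 s3=0 s9=0 s5=1 s4=0 s2=0
t17.Δ1 s1=0 clk=0 s6=0 s0=0 s7=1 s8=0 s3=0 s9=0 s5=1 s4=0 s2=0
t18.Δ0 s1=0 clk=0 s6=0 s0=0 s7=1 s8=0 s3=0 s9=0 s5=1 s4=0 s2=0
t18.Δ1 s1=0 clk=1 s6=0 s0=0 s7=1 s8=0 s3=0 s9=0 s5=1 s4=0 s2=0
t18.Δ2 s1=0 clk=1 s6=1 s0=0 s7=1 s8=0 s3=0 s9=0 s5=0 s4=0 s2=0
t18.Δ3 s1=0 clk=1 s6=1 s0=0 s7=1 s8=0 s3=0 s9=1 s5=0 s4=1 s2=0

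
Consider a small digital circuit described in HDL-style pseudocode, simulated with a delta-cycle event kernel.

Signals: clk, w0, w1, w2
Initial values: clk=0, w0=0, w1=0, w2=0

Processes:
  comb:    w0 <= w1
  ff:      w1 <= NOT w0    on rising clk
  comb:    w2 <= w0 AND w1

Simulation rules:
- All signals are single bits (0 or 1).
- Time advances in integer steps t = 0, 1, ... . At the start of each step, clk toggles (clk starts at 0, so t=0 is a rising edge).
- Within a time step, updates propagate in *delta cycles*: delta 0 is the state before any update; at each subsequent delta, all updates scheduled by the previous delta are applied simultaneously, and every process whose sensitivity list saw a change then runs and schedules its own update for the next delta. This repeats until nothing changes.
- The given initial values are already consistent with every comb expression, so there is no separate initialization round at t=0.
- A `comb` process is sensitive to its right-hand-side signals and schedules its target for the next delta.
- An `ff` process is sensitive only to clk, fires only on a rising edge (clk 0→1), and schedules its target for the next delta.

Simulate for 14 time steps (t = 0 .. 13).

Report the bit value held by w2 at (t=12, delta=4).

1

t=0 Δ0: w0=0 clk=0 w2=0 w1=0
  Δ1: clk:0→1
  Δ2: w1:0→1
  Δ3: w0:0→1
  Δ4: w2:0→1
  (4Δ to stable)
t=1 Δ0: w0=1 clk=1 w2=1 w1=1
  Δ1: clk:1→0
  (1Δ to stable)
t=2 Δ0: w0=1 clk=0 w2=1 w1=1
  Δ1: clk:0→1
  Δ2: w1:1→0
  Δ3: w0:1→0, w2:1→0
  (3Δ to stable)
t=3 Δ0: w0=0 clk=1 w2=0 w1=0
  Δ1: clk:1→0
  (1Δ to stable)
t=4 Δ0: w0=0 clk=0 w2=0 w1=0
  Δ1: clk:0→1
  Δ2: w1:0→1
  Δ3: w0:0→1
  Δ4: w2:0→1
  (4Δ to stable)
t=5 Δ0: w0=1 clk=1 w2=1 w1=1
  Δ1: clk:1→0
  (1Δ to stable)
t=6 Δ0: w0=1 clk=0 w2=1 w1=1
  Δ1: clk:0→1
  Δ2: w1:1→0
  Δ3: w0:1→0, w2:1→0
  (3Δ to stable)
t=7 Δ0: w0=0 clk=1 w2=0 w1=0
  Δ1: clk:1→0
  (1Δ to stable)
t=8 Δ0: w0=0 clk=0 w2=0 w1=0
  Δ1: clk:0→1
  Δ2: w1:0→1
  Δ3: w0:0→1
  Δ4: w2:0→1
  (4Δ to stable)
t=9 Δ0: w0=1 clk=1 w2=1 w1=1
  Δ1: clk:1→0
  (1Δ to stable)
t=10 Δ0: w0=1 clk=0 w2=1 w1=1
  Δ1: clk:0→1
  Δ2: w1:1→0
  Δ3: w0:1→0, w2:1→0
  (3Δ to stable)
t=11 Δ0: w0=0 clk=1 w2=0 w1=0
  Δ1: clk:1→0
  (1Δ to stable)
t=12 Δ0: w0=0 clk=0 w2=0 w1=0
  Δ1: clk:0→1
  Δ2: w1:0→1
  Δ3: w0:0→1
  Δ4: w2:0→1
  (4Δ to stable)
t=13 Δ0: w0=1 clk=1 w2=1 w1=1
  Δ1: clk:1→0
  (1Δ to stable)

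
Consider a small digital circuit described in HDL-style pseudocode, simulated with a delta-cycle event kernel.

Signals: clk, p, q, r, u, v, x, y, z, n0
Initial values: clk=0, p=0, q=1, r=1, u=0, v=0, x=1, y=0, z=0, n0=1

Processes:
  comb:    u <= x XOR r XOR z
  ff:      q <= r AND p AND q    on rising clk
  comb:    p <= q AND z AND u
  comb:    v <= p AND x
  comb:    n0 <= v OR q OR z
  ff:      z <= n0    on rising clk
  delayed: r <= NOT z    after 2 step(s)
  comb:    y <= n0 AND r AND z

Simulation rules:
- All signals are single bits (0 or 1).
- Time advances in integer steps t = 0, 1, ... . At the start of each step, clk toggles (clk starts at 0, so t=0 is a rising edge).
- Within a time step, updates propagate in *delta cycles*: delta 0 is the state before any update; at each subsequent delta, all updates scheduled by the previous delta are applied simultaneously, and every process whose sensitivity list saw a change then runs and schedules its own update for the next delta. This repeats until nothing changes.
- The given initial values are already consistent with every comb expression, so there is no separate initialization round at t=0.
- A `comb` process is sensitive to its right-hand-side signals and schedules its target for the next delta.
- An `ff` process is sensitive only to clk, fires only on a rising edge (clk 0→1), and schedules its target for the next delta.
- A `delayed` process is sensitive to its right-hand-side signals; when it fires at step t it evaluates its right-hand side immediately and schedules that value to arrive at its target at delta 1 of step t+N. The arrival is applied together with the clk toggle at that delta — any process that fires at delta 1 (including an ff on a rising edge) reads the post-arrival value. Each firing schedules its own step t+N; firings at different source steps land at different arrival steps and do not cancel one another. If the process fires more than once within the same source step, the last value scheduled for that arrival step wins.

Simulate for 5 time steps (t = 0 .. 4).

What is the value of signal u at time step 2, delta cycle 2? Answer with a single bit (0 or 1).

[bits: y,u,n0,v,z,q,x,p,clk,r]
t=0: Δ0=0010011001 Δ1=0010011011 Δ2=0010101011 Δ3=1110101011 | 3Δ
t=1: Δ0=1110101011 Δ1=1110101001 | 1Δ
t=2: Δ0=1110101001 Δ1=1110101010 Δ2=0010101010 | 2Δ
t=3: Δ0=0010101010 Δ1=0010101000 | 1Δ
t=4: Δ0=0010101000 Δ1=0010101010 | 1Δ

0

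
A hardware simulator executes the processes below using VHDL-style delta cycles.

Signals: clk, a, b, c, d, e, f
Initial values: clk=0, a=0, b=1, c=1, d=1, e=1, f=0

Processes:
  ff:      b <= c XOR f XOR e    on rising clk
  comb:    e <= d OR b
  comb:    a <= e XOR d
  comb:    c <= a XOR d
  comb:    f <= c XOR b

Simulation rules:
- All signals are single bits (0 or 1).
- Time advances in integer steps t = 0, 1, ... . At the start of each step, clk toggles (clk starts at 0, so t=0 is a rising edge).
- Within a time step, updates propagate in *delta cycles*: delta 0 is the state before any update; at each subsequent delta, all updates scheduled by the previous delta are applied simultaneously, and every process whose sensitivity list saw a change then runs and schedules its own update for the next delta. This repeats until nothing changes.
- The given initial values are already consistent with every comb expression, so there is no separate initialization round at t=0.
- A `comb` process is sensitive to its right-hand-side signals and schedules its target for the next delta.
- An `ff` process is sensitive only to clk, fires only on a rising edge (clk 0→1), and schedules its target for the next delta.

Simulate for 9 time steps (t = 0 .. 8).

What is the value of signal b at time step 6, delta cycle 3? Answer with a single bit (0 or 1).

1

[bits: b,c,d,f,a,clk,e]
t=0: Δ0=1110001 Δ1=1110011 Δ2=0110011 Δ3=0111011 | 3Δ
t=1: Δ0=0111011 Δ1=0111001 | 1Δ
t=2: Δ0=0111001 Δ1=0111011 Δ2=1111011 Δ3=1110011 | 3Δ
t=3: Δ0=1110011 Δ1=1110001 | 1Δ
t=4: Δ0=1110001 Δ1=1110011 Δ2=0110011 Δ3=0111011 | 3Δ
t=5: Δ0=0111011 Δ1=0111001 | 1Δ
t=6: Δ0=0111001 Δ1=0111011 Δ2=1111011 Δ3=1110011 | 3Δ
t=7: Δ0=1110011 Δ1=1110001 | 1Δ
t=8: Δ0=1110001 Δ1=1110011 Δ2=0110011 Δ3=0111011 | 3Δ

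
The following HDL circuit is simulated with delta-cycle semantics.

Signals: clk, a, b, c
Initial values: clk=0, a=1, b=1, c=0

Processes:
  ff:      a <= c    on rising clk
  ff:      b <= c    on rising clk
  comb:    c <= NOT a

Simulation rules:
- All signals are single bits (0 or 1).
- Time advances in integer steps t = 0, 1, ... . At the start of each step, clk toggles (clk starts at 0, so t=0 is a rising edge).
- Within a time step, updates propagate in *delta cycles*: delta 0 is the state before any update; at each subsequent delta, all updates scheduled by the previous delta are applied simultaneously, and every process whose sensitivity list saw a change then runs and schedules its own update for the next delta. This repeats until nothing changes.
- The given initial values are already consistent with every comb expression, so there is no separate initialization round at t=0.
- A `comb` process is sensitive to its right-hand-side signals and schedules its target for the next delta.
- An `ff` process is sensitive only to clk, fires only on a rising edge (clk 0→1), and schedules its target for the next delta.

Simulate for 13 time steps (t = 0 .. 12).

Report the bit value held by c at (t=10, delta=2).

[bits: b,a,c,clk]
t=0: Δ0=1100 Δ1=1101 Δ2=0001 Δ3=0011 | 3Δ
t=1: Δ0=0011 Δ1=0010 | 1Δ
t=2: Δ0=0010 Δ1=0011 Δ2=1111 Δ3=1101 | 3Δ
t=3: Δ0=1101 Δ1=1100 | 1Δ
t=4: Δ0=1100 Δ1=1101 Δ2=0001 Δ3=0011 | 3Δ
t=5: Δ0=0011 Δ1=0010 | 1Δ
t=6: Δ0=0010 Δ1=0011 Δ2=1111 Δ3=1101 | 3Δ
t=7: Δ0=1101 Δ1=1100 | 1Δ
t=8: Δ0=1100 Δ1=1101 Δ2=0001 Δ3=0011 | 3Δ
t=9: Δ0=0011 Δ1=0010 | 1Δ
t=10: Δ0=0010 Δ1=0011 Δ2=1111 Δ3=1101 | 3Δ
t=11: Δ0=1101 Δ1=1100 | 1Δ
t=12: Δ0=1100 Δ1=1101 Δ2=0001 Δ3=0011 | 3Δ

1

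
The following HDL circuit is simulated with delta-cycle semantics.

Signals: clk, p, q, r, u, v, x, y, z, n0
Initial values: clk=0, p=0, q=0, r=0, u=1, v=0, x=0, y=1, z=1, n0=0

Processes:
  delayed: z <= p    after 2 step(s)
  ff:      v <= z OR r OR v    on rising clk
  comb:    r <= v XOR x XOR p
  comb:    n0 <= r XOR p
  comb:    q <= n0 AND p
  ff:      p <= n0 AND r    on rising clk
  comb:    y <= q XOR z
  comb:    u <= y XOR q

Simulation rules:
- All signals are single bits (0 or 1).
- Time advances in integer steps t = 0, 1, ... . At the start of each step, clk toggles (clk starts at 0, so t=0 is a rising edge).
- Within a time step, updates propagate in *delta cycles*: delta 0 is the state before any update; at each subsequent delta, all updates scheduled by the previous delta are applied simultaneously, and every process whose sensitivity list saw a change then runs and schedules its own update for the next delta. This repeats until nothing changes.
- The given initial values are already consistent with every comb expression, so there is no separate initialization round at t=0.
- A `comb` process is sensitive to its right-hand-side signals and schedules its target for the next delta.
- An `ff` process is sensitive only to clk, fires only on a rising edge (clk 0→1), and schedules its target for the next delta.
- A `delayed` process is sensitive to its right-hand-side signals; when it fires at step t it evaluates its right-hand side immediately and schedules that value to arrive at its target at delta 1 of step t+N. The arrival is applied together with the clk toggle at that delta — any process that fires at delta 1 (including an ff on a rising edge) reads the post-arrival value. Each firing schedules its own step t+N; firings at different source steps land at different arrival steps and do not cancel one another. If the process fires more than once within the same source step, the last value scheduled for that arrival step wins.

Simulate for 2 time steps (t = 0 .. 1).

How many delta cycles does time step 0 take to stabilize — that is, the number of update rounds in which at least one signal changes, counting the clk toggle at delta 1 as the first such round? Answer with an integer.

4

t=0 Δ0: y=1 p=0 q=0 n0=0 z=1 u=1 r=0 v=0 clk=0 x=0
  Δ1: clk:0→1
  Δ2: v:0→1
  Δ3: r:0→1
  Δ4: n0:0→1
  (4Δ to stable)
t=1 Δ0: y=1 p=0 q=0 n0=1 z=1 u=1 r=1 v=1 clk=1 x=0
  Δ1: clk:1→0
  (1Δ to stable)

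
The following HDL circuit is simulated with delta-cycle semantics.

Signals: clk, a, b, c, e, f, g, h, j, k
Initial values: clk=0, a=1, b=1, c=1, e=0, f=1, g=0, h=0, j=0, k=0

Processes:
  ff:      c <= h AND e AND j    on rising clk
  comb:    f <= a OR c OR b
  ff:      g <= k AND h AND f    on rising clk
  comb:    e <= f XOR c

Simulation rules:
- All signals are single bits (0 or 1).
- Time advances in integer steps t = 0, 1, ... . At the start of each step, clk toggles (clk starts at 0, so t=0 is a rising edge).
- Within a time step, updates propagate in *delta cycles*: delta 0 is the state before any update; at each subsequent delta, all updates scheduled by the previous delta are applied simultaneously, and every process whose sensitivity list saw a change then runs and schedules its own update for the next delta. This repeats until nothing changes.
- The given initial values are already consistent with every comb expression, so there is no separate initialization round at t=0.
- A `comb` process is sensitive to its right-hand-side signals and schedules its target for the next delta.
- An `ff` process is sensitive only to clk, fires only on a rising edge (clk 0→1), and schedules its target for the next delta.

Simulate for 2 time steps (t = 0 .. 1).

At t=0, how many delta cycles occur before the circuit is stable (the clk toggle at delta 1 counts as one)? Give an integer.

t=0 Δ0: b=1 k=0 e=0 a=1 f=1 g=0 h=0 j=0 c=1 clk=0
  Δ1: clk:0→1
  Δ2: c:1→0
  Δ3: e:0→1
  (3Δ to stable)
t=1 Δ0: b=1 k=0 e=1 a=1 f=1 g=0 h=0 j=0 c=0 clk=1
  Δ1: clk:1→0
  (1Δ to stable)

3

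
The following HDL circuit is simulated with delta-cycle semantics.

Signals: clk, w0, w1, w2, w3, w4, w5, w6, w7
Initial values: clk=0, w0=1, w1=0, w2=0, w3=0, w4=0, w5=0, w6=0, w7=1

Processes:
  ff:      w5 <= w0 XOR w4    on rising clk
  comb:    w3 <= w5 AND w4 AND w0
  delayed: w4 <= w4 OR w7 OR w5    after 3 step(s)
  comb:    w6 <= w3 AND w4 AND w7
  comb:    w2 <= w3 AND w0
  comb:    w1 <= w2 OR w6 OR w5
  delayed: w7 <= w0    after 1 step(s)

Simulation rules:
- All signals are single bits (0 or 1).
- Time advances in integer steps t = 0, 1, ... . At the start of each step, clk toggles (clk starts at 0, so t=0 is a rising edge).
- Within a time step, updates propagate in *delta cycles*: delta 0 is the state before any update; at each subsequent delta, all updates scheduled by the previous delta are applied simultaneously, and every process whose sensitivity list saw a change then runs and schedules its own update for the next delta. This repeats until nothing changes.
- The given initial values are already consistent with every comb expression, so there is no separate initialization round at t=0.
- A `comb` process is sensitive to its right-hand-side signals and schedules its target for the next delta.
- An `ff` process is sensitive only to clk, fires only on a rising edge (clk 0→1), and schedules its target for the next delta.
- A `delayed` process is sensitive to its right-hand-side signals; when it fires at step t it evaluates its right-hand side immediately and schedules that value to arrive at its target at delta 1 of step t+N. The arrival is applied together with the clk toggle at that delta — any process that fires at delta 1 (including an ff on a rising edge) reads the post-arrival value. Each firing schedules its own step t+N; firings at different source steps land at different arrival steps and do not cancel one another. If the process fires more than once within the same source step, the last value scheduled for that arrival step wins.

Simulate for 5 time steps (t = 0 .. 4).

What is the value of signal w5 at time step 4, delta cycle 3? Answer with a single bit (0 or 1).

t=0 Δ0: w1=0 w7=1 w6=0 w5=0 clk=0 w4=0 w2=0 w0=1 w3=0
  Δ1: clk:0→1
  Δ2: w5:0→1
  Δ3: w1:0→1
  (3Δ to stable)
t=1 Δ0: w1=1 w7=1 w6=0 w5=1 clk=1 w4=0 w2=0 w0=1 w3=0
  Δ1: clk:1→0
  (1Δ to stable)
t=2 Δ0: w1=1 w7=1 w6=0 w5=1 clk=0 w4=0 w2=0 w0=1 w3=0
  Δ1: clk:0→1
  (1Δ to stable)
t=3 Δ0: w1=1 w7=1 w6=0 w5=1 clk=1 w4=0 w2=0 w0=1 w3=0
  Δ1: clk:1→0, w4:0→1
  Δ2: w3:0→1
  Δ3: w6:0→1, w2:0→1
  (3Δ to stable)
t=4 Δ0: w1=1 w7=1 w6=1 w5=1 clk=0 w4=1 w2=1 w0=1 w3=1
  Δ1: clk:0→1
  Δ2: w5:1→0
  Δ3: w3:1→0
  Δ4: w6:1→0, w2:1→0
  Δ5: w1:1→0
  (5Δ to stable)

0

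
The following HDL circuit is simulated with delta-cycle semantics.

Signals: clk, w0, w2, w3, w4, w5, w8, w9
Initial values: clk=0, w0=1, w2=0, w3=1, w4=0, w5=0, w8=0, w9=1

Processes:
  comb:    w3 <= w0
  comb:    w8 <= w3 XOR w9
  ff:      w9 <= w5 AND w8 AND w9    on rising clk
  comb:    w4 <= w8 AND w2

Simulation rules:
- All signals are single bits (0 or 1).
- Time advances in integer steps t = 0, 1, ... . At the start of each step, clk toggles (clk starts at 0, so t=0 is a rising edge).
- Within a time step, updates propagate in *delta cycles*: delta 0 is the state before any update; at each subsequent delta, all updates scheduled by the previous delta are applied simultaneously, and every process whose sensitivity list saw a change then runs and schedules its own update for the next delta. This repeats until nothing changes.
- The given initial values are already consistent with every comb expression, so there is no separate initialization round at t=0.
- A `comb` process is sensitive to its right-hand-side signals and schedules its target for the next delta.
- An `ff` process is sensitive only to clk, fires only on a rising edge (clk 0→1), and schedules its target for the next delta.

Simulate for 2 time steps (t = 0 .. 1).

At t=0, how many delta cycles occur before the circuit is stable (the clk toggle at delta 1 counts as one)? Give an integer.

t=0 Δ0: w8=0 w4=0 w3=1 w5=0 w9=1 w2=0 w0=1 clk=0
  Δ1: clk:0→1
  Δ2: w9:1→0
  Δ3: w8:0→1
  (3Δ to stable)
t=1 Δ0: w8=1 w4=0 w3=1 w5=0 w9=0 w2=0 w0=1 clk=1
  Δ1: clk:1→0
  (1Δ to stable)

3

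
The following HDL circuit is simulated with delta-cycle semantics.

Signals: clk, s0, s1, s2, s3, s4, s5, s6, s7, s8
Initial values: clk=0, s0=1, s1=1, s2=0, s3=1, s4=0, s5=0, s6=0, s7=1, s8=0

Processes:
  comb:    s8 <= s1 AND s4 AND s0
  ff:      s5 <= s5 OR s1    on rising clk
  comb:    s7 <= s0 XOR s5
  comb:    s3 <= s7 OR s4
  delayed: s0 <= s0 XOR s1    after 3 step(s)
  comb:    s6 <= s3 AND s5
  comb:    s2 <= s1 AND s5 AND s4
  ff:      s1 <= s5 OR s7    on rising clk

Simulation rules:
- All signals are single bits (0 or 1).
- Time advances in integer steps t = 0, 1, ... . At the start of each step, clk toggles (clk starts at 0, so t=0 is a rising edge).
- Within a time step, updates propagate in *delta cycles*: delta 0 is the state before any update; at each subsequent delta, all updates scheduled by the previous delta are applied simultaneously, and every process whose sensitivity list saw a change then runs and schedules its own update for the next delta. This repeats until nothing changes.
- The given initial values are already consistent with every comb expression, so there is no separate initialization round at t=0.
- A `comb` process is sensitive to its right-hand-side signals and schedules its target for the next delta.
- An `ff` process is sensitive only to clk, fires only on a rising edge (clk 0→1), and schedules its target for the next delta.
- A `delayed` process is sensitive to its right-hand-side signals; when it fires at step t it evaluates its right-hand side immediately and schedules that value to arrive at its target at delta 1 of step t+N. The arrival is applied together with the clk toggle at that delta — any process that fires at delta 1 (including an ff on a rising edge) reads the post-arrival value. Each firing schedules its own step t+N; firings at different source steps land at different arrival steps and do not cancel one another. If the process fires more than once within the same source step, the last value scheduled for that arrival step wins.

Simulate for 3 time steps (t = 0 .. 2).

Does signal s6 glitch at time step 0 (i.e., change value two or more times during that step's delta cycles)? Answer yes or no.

yes

t=0 Δ0: clk=0 s8=0 s1=1 s6=0 s7=1 s4=0 s0=1 s5=0 s2=0 s3=1
  Δ1: clk:0→1
  Δ2: s5:0→1
  Δ3: s6:0→1, s7:1→0
  Δ4: s3:1→0
  Δ5: s6:1→0
  (5Δ to stable)
t=1 Δ0: clk=1 s8=0 s1=1 s6=0 s7=0 s4=0 s0=1 s5=1 s2=0 s3=0
  Δ1: clk:1→0
  (1Δ to stable)
t=2 Δ0: clk=0 s8=0 s1=1 s6=0 s7=0 s4=0 s0=1 s5=1 s2=0 s3=0
  Δ1: clk:0→1
  (1Δ to stable)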